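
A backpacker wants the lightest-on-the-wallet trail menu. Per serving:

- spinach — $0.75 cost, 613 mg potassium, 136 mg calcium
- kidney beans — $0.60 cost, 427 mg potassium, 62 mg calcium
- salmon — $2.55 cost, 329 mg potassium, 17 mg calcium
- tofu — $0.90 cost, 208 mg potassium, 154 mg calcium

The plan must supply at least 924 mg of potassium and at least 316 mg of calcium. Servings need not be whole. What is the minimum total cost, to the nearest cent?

$1.74

With two linear requirements the optimum uses one or two foods; enumerate the corners.
spinach only: max(924/613, 316/136) = 2.324 servings → $1.74.
kidney beans only: max(924/427, 316/62) = 5.097 servings → $3.06.
salmon only: max(924/329, 316/17) = 18.59 servings → $47.40.
tofu only: max(924/208, 316/154) = 4.442 servings → $4.00.
spinach + kidney beans: the both-tight solution has a negative serving — not a feasible corner.
spinach + salmon with both targets exact would need a negative amount; discard.
spinach + tofu with both tight: 1.158 servings and 1.029 servings → $1.79.
kidney beans + salmon: intersection lies outside the first quadrant.
kidney beans + tofu with both tight: 1.448 servings and 1.469 servings → $2.19.
salmon + tofu with both tight: 1.625 servings and 1.873 servings → $5.83.
So the least-cost plan costs $1.74.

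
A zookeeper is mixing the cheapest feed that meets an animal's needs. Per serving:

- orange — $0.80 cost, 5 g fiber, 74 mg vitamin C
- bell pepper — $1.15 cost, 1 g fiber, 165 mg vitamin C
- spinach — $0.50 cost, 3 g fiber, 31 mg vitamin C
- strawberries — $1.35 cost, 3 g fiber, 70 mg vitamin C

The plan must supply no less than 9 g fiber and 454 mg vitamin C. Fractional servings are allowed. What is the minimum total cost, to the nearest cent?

Minimising a linear cost over {fiber ≥ 9, vitamin C ≥ 454, servings ≥ 0} — the optimum is at a vertex, using one or two foods.
orange only: max(9/5, 454/74) = 6.135 servings → $4.91.
bell pepper only: max(9/1, 454/165) = 9 servings → $10.35.
spinach only: max(9/3, 454/31) = 14.65 servings → $7.32.
strawberries only: max(9/3, 454/70) = 6.486 servings → $8.76.
orange + bell pepper with both tight: 1.373 servings and 2.136 servings → $3.55.
orange + spinach: intersection lies outside the first quadrant.
orange + strawberries: intersection lies outside the first quadrant.
bell pepper + spinach with both tight: 2.334 servings and 2.222 servings → $3.80.
bell pepper + strawberries with both tight: 1.722 servings and 2.426 servings → $5.26.
spinach + strawberries: intersection lies outside the first quadrant.
Cheapest feasible corner: $3.55.

$3.55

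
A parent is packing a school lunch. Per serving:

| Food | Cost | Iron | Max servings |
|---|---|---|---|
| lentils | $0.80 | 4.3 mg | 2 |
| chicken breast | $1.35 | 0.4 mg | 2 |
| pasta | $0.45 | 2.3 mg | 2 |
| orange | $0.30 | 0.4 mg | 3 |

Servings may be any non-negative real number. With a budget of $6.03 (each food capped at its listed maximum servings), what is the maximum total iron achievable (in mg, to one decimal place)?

Iron per dollar: lentils 5.375, pasta 5.111, orange 1.333, chicken breast 0.2963.
Take 2 servings of lentils: spends $1.60, +8.6 mg iron (running total 8.6 mg).
Take 2 servings of pasta: spends $0.90, +4.6 mg iron (running total 13.2 mg).
Take 3 servings of orange: spends $0.90, +1.2 mg iron (running total 14.4 mg).
Take 1.948 servings of chicken breast: spends $2.63, +0.8 mg iron (running total 15.2 mg).
Greedy by best ratio exhausts the cost allowance optimally: 15.2 mg.

15.2 mg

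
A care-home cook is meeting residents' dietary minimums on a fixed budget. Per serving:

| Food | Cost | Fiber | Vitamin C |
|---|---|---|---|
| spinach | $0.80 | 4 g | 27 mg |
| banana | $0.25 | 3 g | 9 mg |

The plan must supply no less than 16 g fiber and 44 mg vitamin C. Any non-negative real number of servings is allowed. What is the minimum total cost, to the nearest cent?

$1.33

Two binding constraints pin down two serving amounts, so the optimal mix uses at most two foods. The candidates are each food alone (scaled to the tighter of fiber/vitamin C) and each pair with both constraints tight.
spinach only: max(16/4, 44/27) = 4 servings → $3.20.
banana only: max(16/3, 44/9) = 5.333 servings → $1.33.
spinach + banana: the both-tight solution has a negative serving — not a feasible corner.
Cheapest feasible corner: $1.33.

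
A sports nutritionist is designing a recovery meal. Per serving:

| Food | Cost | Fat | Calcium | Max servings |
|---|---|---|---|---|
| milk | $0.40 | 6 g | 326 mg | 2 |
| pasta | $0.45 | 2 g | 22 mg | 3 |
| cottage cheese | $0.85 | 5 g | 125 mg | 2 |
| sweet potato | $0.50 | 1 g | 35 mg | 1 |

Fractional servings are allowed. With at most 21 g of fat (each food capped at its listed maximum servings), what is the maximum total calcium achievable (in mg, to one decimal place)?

887.0 mg

Calcium per g fat: milk 54.33, sweet potato 35, cottage cheese 25, pasta 11.
Take 2 servings of milk: uses 12 g fat, +652.0 mg calcium (running total 652.0 mg).
Take 1 serving of sweet potato: uses 1 g fat, +35.0 mg calcium (running total 687.0 mg).
Take 1.6 servings of cottage cheese: uses 8 g fat, +200.0 mg calcium (running total 887.0 mg).
Greedy by best ratio exhausts the fat allowance optimally: 887.0 mg.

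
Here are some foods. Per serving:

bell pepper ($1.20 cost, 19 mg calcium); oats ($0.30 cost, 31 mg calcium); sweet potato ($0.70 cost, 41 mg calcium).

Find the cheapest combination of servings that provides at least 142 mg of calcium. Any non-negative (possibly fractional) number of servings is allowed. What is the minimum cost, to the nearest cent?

Cost per mg of calcium: oats $0.0097, sweet potato $0.0171, bell pepper $0.0632.
With no serving limits, use only oats: 142 mg / 31 mg = 4.581 servings × $0.30 = $1.37.

$1.37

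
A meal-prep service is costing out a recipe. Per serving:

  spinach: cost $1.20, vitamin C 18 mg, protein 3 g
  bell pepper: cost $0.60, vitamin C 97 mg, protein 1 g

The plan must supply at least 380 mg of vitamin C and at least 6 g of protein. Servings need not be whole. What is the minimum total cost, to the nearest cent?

$3.16

An LP optimum is at a vertex; with two nutrient constraints at most two foods are used. Check each candidate.
spinach only: max(380/18, 6/3) = 21.11 servings → $25.33.
bell pepper only: max(380/97, 6/1) = 6 servings → $3.60.
spinach + bell pepper with both tight: 0.7399 servings and 3.78 servings → $3.16.
So the least-cost plan costs $3.16.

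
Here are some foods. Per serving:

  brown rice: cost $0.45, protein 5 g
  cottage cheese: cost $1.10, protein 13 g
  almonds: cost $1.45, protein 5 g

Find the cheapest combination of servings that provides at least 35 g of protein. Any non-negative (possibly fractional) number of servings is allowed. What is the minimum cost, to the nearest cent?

$2.96

Cost per g of protein: cottage cheese $0.0846, brown rice $0.0900, almonds $0.2900.
With no serving limits, use only cottage cheese: 35 g / 13 g = 2.692 servings × $1.10 = $2.96.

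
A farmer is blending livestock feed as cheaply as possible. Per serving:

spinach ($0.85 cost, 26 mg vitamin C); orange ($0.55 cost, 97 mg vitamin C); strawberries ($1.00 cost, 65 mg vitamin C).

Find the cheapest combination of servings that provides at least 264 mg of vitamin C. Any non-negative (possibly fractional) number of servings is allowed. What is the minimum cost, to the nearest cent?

$1.50

Cost per mg of vitamin C: orange $0.0057, strawberries $0.0154, spinach $0.0327.
With no serving limits, use only orange: 264 mg / 97 mg = 2.722 servings × $0.55 = $1.50.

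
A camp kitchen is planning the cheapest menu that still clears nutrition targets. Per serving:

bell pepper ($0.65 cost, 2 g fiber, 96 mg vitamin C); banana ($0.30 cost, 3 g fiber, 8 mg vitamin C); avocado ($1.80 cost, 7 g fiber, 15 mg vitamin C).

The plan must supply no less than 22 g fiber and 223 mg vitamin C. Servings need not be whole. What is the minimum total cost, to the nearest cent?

At the optimum either one food covers both requirements or two foods hit both targets exactly; no other combination can be cheaper.
bell pepper only: max(22/2, 223/96) = 11 servings → $7.15.
banana only: max(22/3, 223/8) = 27.88 servings → $8.36.
avocado only: max(22/7, 223/15) = 14.87 servings → $26.76.
bell pepper + banana with both tight: 1.812 servings and 6.125 servings → $3.02.
bell pepper + avocado with both tight: 1.917 servings and 2.595 servings → $5.92.
banana + avocado: the both-tight solution has a negative serving — not a feasible corner.
The minimum over all feasible corners is $3.02.

$3.02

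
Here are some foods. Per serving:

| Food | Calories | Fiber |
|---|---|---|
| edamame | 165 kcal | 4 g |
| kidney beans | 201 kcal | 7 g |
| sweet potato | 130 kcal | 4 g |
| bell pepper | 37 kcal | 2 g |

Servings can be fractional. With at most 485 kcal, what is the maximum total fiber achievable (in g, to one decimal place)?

Fiber per kcal: bell pepper 0.05405, kidney beans 0.03483, sweet potato 0.03077, edamame 0.02424.
With no serving limits, spend the whole calories allowance on bell pepper: 485 kcal / 37 kcal × 2 g = 26.2 g.

26.2 g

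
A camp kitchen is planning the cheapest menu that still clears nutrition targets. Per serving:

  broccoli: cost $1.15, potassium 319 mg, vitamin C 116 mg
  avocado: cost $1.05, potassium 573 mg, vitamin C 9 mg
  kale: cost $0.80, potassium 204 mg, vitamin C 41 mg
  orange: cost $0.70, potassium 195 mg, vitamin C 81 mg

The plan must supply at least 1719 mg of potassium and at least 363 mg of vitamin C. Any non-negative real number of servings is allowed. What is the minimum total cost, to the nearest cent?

$4.63

Two binding constraints pin down two serving amounts, so the optimal mix uses at most two foods. The candidates are each food alone (scaled to the tighter of potassium/vitamin C) and each pair with both constraints tight.
broccoli only: max(1719/319, 363/116) = 5.389 servings → $6.20.
avocado only: max(1719/573, 363/9) = 40.33 servings → $42.35.
kale only: max(1719/204, 363/41) = 8.854 servings → $7.08.
orange only: max(1719/195, 363/81) = 8.815 servings → $6.17.
broccoli + avocado with both tight: 3.027 servings and 1.315 servings → $4.86.
broccoli + kale with both tight: 0.3376 servings and 7.899 servings → $6.71.
broccoli + orange: the both-tight solution has a negative serving — not a feasible corner.
avocado + kale: intersection lies outside the first quadrant.
avocado + orange with both tight: 1.533 servings and 4.311 servings → $4.63.
kale + orange with both tight: 8.026 servings and 0.4189 servings → $6.71.
Cheapest feasible corner: $4.63.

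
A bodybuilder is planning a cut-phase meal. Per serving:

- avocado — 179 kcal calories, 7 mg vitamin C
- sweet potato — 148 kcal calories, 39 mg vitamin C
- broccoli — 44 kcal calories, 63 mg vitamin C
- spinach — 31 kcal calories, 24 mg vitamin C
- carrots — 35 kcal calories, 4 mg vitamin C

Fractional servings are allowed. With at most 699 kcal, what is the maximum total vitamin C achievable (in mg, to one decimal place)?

1000.8 mg

Vitamin C per kcal: broccoli 1.432, spinach 0.7742, sweet potato 0.2635, carrots 0.1143, avocado 0.03911.
With no serving limits, spend the whole calories allowance on broccoli: 699 kcal / 44 kcal × 63 mg = 1000.8 mg.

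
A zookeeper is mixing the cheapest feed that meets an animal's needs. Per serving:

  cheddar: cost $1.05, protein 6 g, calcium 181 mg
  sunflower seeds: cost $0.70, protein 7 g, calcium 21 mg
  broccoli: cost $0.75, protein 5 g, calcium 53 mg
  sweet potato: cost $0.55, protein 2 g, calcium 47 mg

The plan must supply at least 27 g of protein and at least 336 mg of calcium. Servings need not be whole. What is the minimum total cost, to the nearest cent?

$3.40

Compare the cost at each extreme point of the feasible region.
cheddar only: max(27/6, 336/181) = 4.5 servings → $4.72.
sunflower seeds only: max(27/7, 336/21) = 16 servings → $11.20.
broccoli only: max(27/5, 336/53) = 6.34 servings → $4.75.
sweet potato only: max(27/2, 336/47) = 13.5 servings → $7.42.
cheddar + sunflower seeds with both tight: 1.564 servings and 2.516 servings → $3.40.
cheddar + broccoli with both tight: 0.4242 servings and 4.891 servings → $4.11.
cheddar + sweet potato with both targets exact would need a negative amount; discard.
sunflower seeds + broccoli: the both-tight solution has a negative serving — not a feasible corner.
sunflower seeds + sweet potato with both tight: 2.08 servings and 6.22 servings → $4.88.
broccoli + sweet potato with both tight: 4.628 servings and 1.93 servings → $4.53.
Cheapest feasible corner: $3.40.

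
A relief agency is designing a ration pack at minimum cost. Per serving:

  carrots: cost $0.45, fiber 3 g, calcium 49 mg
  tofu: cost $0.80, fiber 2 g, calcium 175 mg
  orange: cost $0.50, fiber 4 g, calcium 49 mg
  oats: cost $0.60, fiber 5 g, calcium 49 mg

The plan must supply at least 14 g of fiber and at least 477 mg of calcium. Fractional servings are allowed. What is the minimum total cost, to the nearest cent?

$2.87

The cheapest plan sits at a corner of the feasible region — with two constraints it uses at most two foods.
carrots only: max(14/3, 477/49) = 9.735 servings → $4.38.
tofu only: max(14/2, 477/175) = 7 servings → $5.60.
orange only: max(14/4, 477/49) = 9.735 servings → $4.87.
oats only: max(14/5, 477/49) = 9.735 servings → $5.84.
carrots + tofu with both tight: 3.504 servings and 1.745 servings → $2.97.
carrots + orange with both targets exact would need a negative amount; discard.
carrots + oats: the both-tight solution has a negative serving — not a feasible corner.
tofu + orange with both tight: 2.03 servings and 2.485 servings → $2.87.
tofu + oats with both tight: 2.187 servings and 1.925 servings → $2.90.
orange + oats with both targets exact would need a negative amount; discard.
So the least-cost plan costs $2.87.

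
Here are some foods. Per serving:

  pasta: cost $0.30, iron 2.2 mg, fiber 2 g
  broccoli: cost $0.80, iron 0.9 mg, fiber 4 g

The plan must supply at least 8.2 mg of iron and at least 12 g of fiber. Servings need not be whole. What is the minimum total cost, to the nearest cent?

pasta only: max(8.2/2.2, 12/2) = 6 servings → $1.80.
broccoli only: max(8.2/0.9, 12/4) = 9.111 servings → $7.29.
pasta + broccoli with both tight: 3.143 servings and 1.429 servings → $2.09.
Cheapest feasible corner: $1.80.

$1.80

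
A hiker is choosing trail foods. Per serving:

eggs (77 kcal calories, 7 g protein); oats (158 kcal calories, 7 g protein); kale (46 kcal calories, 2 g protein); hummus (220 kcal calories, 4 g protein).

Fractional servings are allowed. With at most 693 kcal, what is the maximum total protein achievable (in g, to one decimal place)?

63.0 g

Protein per kcal: eggs 0.09091, oats 0.0443, kale 0.04348, hummus 0.01818.
With no serving limits, spend the whole calories allowance on eggs: 693 kcal / 77 kcal × 7 g = 63.0 g.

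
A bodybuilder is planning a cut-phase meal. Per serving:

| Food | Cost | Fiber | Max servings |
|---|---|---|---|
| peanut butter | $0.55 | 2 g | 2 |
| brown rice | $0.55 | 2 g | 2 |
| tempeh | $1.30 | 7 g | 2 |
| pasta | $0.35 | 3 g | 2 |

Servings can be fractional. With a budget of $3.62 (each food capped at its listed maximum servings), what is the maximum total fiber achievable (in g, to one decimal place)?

Fiber per dollar: pasta 8.571, tempeh 5.385, peanut butter 3.636, brown rice 3.636.
Take 2 servings of pasta: spends $0.70, +6.0 g fiber (running total 6.0 g).
Take 2 servings of tempeh: spends $2.60, +14.0 g fiber (running total 20.0 g).
Take 0.5818 servings of peanut butter: spends $0.32, +1.2 g fiber (running total 21.2 g).
Greedy by best ratio exhausts the cost allowance optimally: 21.2 g.

21.2 g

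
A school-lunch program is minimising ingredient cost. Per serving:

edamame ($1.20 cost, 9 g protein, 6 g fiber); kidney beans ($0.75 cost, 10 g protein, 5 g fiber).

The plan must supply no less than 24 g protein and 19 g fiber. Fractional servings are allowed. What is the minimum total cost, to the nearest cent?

$2.85

Compare the cost at each extreme point of the feasible region.
edamame only: max(24/9, 19/6) = 3.167 servings → $3.80.
kidney beans only: max(24/10, 19/5) = 3.8 servings → $2.85.
edamame + kidney beans: intersection lies outside the first quadrant.
The minimum over all feasible corners is $2.85.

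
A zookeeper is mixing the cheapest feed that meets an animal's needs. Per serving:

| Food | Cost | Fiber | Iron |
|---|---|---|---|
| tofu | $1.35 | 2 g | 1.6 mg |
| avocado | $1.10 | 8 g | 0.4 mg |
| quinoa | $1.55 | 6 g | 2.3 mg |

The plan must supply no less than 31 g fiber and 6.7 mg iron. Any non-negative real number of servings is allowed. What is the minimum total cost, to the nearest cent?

A basic optimal solution has at most two foods positive. Try each food alone and each pair with both targets met exactly.
tofu only: max(31/2, 6.7/1.6) = 15.5 servings → $20.93.
avocado only: max(31/8, 6.7/0.4) = 16.75 servings → $18.43.
quinoa only: max(31/6, 6.7/2.3) = 5.167 servings → $8.01.
tofu + avocado with both tight: 3.433 servings and 3.017 servings → $7.95.
tofu + quinoa: the both-tight solution has a negative serving — not a feasible corner.
avocado + quinoa with both tight: 1.944 servings and 2.575 servings → $6.13.
Cheapest feasible corner: $6.13.

$6.13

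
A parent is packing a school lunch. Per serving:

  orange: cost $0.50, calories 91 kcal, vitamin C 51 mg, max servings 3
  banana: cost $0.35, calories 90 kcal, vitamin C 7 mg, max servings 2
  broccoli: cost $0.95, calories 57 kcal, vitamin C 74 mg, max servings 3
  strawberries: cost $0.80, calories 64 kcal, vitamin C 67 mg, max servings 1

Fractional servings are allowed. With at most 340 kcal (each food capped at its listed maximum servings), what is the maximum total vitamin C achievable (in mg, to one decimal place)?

347.8 mg

Vitamin C per kcal: broccoli 1.298, strawberries 1.047, orange 0.5604, banana 0.07778.
Take 3 servings of broccoli: uses 171 kcal, +222.0 mg vitamin C (running total 222.0 mg).
Take 1 serving of strawberries: uses 64 kcal, +67.0 mg vitamin C (running total 289.0 mg).
Take 1.154 servings of orange: uses 105 kcal, +58.8 mg vitamin C (running total 347.8 mg).
Greedy by best ratio exhausts the calories allowance optimally: 347.8 mg.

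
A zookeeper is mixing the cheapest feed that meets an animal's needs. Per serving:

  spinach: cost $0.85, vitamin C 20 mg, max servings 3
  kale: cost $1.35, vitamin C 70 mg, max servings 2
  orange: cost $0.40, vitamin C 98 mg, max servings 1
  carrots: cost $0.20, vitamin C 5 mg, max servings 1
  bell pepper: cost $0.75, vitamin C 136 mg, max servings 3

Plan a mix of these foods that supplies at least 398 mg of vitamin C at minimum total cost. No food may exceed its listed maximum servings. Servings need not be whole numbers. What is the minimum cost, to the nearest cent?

$2.05

Cost per mg of vitamin C: orange $0.0041, bell pepper $0.0055, kale $0.0193, carrots $0.0400, spinach $0.0425.
Take 1 serving of orange: +98.0 mg vitamin C for $0.40 (total $0.40, still need 300.0 mg).
Take 2.206 servings of bell pepper: +300.0 mg vitamin C for $1.65 (total $2.05, still need 0.0 mg).
Greedy by cheapest-per-mg is optimal for a single linear constraint, so the minimum cost is $2.05.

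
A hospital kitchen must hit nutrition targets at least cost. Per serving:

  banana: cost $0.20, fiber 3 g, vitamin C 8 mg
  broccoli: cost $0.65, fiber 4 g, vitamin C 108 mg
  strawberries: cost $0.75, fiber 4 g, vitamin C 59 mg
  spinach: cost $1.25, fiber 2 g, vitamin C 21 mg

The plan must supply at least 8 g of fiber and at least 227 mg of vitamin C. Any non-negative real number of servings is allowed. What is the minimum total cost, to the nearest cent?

$1.37

Compare the cost at each extreme point of the feasible region.
banana only: max(8/3, 227/8) = 28.38 servings → $5.67.
broccoli only: max(8/4, 227/108) = 2.102 servings → $1.37.
strawberries only: max(8/4, 227/59) = 3.847 servings → $2.89.
spinach only: max(8/2, 227/21) = 10.81 servings → $13.51.
banana + broccoli with both targets exact would need a negative amount; discard.
banana + strawberries: intersection lies outside the first quadrant.
banana + spinach with both targets exact would need a negative amount; discard.
broccoli + strawberries: intersection lies outside the first quadrant.
broccoli + spinach: intersection lies outside the first quadrant.
strawberries + spinach: the both-tight solution has a negative serving — not a feasible corner.
Cheapest feasible corner: $1.37.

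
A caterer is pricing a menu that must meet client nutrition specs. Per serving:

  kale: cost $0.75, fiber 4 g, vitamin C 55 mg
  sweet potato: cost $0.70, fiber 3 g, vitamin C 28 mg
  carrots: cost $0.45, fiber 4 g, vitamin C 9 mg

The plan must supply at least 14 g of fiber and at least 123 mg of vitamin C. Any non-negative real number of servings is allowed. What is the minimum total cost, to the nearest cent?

$2.17

Check every corner: each single food scaled to meet both minima, and each pair solved so both constraints bind.
kale only: max(14/4, 123/55) = 3.5 servings → $2.62.
sweet potato only: max(14/3, 123/28) = 4.667 servings → $3.27.
carrots only: max(14/4, 123/9) = 13.67 servings → $6.15.
kale + sweet potato: intersection lies outside the first quadrant.
kale + carrots with both tight: 1.989 servings and 1.511 servings → $2.17.
sweet potato + carrots with both tight: 4.306 servings and 0.2706 servings → $3.14.
Cheapest feasible corner: $2.17.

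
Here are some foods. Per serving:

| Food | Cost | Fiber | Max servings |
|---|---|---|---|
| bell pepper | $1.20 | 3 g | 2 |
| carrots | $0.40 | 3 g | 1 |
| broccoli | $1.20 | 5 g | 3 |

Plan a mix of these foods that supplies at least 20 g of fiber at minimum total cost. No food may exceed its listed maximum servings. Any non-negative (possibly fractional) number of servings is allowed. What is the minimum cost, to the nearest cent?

$4.80

Cost per g of fiber: carrots $0.1333, broccoli $0.2400, bell pepper $0.4000.
Take 1 serving of carrots: +3.0 g fiber for $0.40 (total $0.40, still need 17.0 g).
Take 3 servings of broccoli: +15.0 g fiber for $3.60 (total $4.00, still need 2.0 g).
Take 0.6667 servings of bell pepper: +2.0 g fiber for $0.80 (total $4.80, still need 0.0 g).
Filling from the cheapest source first is optimal under one linear minimum: $4.80.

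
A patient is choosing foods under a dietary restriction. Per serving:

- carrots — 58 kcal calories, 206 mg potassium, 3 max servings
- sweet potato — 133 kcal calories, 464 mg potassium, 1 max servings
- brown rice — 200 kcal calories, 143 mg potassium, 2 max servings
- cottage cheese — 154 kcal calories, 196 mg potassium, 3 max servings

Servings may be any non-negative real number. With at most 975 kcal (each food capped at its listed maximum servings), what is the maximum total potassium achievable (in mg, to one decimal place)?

1817.3 mg

Potassium per kcal: carrots 3.552, sweet potato 3.489, cottage cheese 1.273, brown rice 0.715.
Take 3 servings of carrots: uses 174 kcal, +618.0 mg potassium (running total 618.0 mg).
Take 1 serving of sweet potato: uses 133 kcal, +464.0 mg potassium (running total 1082.0 mg).
Take 3 servings of cottage cheese: uses 462 kcal, +588.0 mg potassium (running total 1670.0 mg).
Take 1.03 servings of brown rice: uses 206 kcal, +147.3 mg potassium (running total 1817.3 mg).
Greedy by best ratio exhausts the calories allowance optimally: 1817.3 mg.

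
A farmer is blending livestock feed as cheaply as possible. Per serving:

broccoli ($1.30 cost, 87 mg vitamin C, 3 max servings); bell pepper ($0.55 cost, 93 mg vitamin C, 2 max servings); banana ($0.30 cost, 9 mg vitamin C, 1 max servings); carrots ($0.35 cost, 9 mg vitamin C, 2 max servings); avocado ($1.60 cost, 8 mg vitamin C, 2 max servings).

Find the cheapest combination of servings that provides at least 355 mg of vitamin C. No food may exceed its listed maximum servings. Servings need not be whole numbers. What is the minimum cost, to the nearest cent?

$3.63

Cost per mg of vitamin C: bell pepper $0.0059, broccoli $0.0149, banana $0.0333, carrots $0.0389, avocado $0.2000.
Take 2 servings of bell pepper: +186.0 mg vitamin C for $1.10 (total $1.10, still need 169.0 mg).
Take 1.943 servings of broccoli: +169.0 mg vitamin C for $2.53 (total $3.63, still need 0.0 mg).
Filling from the cheapest source first is optimal under one linear minimum: $3.63.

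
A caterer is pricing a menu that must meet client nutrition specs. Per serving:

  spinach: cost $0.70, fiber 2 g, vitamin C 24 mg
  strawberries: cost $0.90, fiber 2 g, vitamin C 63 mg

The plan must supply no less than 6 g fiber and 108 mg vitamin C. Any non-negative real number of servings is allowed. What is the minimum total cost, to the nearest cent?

$2.28

Two binding constraints pin down two serving amounts, so the optimal mix uses at most two foods. The candidates are each food alone (scaled to the tighter of fiber/vitamin C) and each pair with both constraints tight.
spinach only: max(6/2, 108/24) = 4.5 servings → $3.15.
strawberries only: max(6/2, 108/63) = 3 servings → $2.70.
spinach + strawberries with both tight: 2.077 servings and 0.9231 servings → $2.28.
The minimum over all feasible corners is $2.28.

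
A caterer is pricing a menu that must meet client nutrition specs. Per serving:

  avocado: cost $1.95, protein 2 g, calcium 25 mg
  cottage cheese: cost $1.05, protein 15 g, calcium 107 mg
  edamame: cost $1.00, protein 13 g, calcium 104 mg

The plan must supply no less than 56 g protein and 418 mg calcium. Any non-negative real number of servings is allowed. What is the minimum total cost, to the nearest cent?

$4.07

The cheapest plan sits at a corner of the feasible region — with two constraints it uses at most two foods.
avocado only: max(56/2, 418/25) = 28 servings → $54.60.
cottage cheese only: max(56/15, 418/107) = 3.907 servings → $4.10.
edamame only: max(56/13, 418/104) = 4.308 servings → $4.31.
avocado + cottage cheese with both tight: 1.727 servings and 3.503 servings → $7.05.
avocado + edamame with both targets exact would need a negative amount; discard.
cottage cheese + edamame with both tight: 2.308 servings and 1.645 servings → $4.07.
The minimum over all feasible corners is $4.07.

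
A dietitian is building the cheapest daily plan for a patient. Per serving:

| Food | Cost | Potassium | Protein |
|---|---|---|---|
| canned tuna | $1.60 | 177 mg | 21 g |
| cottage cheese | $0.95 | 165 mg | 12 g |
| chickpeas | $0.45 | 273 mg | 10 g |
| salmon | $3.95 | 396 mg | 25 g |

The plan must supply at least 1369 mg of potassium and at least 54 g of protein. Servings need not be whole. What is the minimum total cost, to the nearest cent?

An LP optimum is at a vertex; with two nutrient constraints at most two foods are used. Check each candidate.
canned tuna only: max(1369/177, 54/21) = 7.734 servings → $12.38.
cottage cheese only: max(1369/165, 54/12) = 8.297 servings → $7.88.
chickpeas only: max(1369/273, 54/10) = 5.4 servings → $2.43.
salmon only: max(1369/396, 54/25) = 3.457 servings → $13.66.
canned tuna + cottage cheese with both targets exact would need a negative amount; discard.
canned tuna + chickpeas with both tight: 0.2655 servings and 4.843 servings → $2.60.
canned tuna + salmon: intersection lies outside the first quadrant.
cottage cheese + chickpeas with both tight: 0.647 servings and 4.624 servings → $2.70.
cottage cheese + salmon with both targets exact would need a negative amount; discard.
chickpeas + salmon with both tight: 4.482 servings and 0.3672 servings → $3.47.
The minimum over all feasible corners is $2.43.

$2.43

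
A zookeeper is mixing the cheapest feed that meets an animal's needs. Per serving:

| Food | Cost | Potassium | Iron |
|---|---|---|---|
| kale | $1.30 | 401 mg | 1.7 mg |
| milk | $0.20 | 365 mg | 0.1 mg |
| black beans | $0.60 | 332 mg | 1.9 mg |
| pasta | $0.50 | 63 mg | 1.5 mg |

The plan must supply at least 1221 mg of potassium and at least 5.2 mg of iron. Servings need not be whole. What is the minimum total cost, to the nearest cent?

$1.79

Check every corner: each single food scaled to meet both minima, and each pair solved so both constraints bind.
kale only: max(1221/401, 5.2/1.7) = 3.059 servings → $3.98.
milk only: max(1221/365, 5.2/0.1) = 52 servings → $10.40.
black beans only: max(1221/332, 5.2/1.9) = 3.678 servings → $2.21.
pasta only: max(1221/63, 5.2/1.5) = 19.38 servings → $9.69.
kale + milk with both targets exact would need a negative amount; discard.
kale + black beans with both tight: 3.005 servings and 0.0481 servings → $3.94.
kale + pasta with both tight: 3.042 servings and 0.01922 servings → $3.96.
milk + black beans with both tight: 0.8988 servings and 2.69 servings → $1.79.
milk + pasta with both tight: 2.779 servings and 3.281 servings → $2.20.
black beans + pasta: intersection lies outside the first quadrant.
So the least-cost plan costs $1.79.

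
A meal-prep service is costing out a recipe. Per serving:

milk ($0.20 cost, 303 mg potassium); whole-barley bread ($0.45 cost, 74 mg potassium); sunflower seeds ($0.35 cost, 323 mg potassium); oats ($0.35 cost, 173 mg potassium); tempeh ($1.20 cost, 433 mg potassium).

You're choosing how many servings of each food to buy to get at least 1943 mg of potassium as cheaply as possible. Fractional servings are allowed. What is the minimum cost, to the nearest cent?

Cost per mg of potassium: milk $0.0007, sunflower seeds $0.0011, oats $0.0020, tempeh $0.0028, whole-barley bread $0.0061.
With no serving limits, use only milk: 1943 mg / 303 mg = 6.413 servings × $0.20 = $1.28.

$1.28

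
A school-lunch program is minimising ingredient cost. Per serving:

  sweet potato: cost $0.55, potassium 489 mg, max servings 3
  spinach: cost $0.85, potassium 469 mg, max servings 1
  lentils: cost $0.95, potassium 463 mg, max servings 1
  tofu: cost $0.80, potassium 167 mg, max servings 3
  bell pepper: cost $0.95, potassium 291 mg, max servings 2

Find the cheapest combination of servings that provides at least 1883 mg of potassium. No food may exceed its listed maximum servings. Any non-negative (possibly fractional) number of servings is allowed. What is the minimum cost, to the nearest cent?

Cost per mg of potassium: sweet potato $0.0011, spinach $0.0018, lentils $0.0021, bell pepper $0.0033, tofu $0.0048.
Take 3 servings of sweet potato: +1467.0 mg potassium for $1.65 (total $1.65, still need 416.0 mg).
Take 0.887 servings of spinach: +416.0 mg potassium for $0.75 (total $2.40, still need 0.0 mg).
Filling from the cheapest source first is optimal under one linear minimum: $2.40.

$2.40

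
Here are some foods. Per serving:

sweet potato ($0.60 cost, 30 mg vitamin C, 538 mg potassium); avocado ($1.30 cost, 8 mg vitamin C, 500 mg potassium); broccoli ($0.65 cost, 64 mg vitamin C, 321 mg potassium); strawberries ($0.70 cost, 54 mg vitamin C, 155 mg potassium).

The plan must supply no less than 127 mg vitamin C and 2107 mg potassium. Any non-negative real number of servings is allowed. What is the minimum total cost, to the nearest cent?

$2.41

For a min-cost LP with two ≥-constraints, a basic feasible solution has at most two positive variables.
sweet potato only: max(127/30, 2107/538) = 4.233 servings → $2.54.
avocado only: max(127/8, 2107/500) = 15.88 servings → $20.64.
broccoli only: max(127/64, 2107/321) = 6.564 servings → $4.27.
strawberries only: max(127/54, 2107/155) = 13.59 servings → $9.52.
sweet potato + avocado with both targets exact would need a negative amount; discard.
sweet potato + broccoli with both tight: 3.793 servings and 0.2063 servings → $2.41.
sweet potato + strawberries with both tight: 3.856 servings and 0.2097 servings → $2.46.
avocado + broccoli with both tight: 3.197 servings and 1.585 servings → $5.19.
avocado + strawberries with both tight: 3.653 servings and 1.811 servings → $6.02.
broccoli + strawberries: the both-tight solution has a negative serving — not a feasible corner.
Cheapest feasible corner: $2.41.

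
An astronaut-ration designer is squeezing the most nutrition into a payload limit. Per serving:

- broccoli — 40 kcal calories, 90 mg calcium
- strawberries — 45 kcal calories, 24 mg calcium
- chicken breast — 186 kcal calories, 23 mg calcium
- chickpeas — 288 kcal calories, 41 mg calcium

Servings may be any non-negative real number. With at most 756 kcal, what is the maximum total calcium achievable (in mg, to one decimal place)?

1701.0 mg

Calcium per kcal: broccoli 2.25, strawberries 0.5333, chickpeas 0.1424, chicken breast 0.1237.
With no serving limits, spend the whole calories allowance on broccoli: 756 kcal / 40 kcal × 90 mg = 1701.0 mg.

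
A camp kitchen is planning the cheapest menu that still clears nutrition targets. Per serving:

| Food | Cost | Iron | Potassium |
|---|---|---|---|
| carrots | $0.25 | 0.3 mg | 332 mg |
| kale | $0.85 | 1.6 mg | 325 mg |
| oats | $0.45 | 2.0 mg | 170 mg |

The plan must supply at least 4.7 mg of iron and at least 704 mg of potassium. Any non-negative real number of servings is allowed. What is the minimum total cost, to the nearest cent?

Minimising a linear cost over {iron ≥ 4.7, potassium ≥ 704, servings ≥ 0} — the optimum is at a vertex, using one or two foods.
carrots only: max(4.7/0.3, 704/332) = 15.67 servings → $3.92.
kale only: max(4.7/1.6, 704/325) = 2.938 servings → $2.50.
oats only: max(4.7/2.0, 704/170) = 4.141 servings → $1.86.
carrots + kale with both targets exact would need a negative amount; discard.
carrots + oats with both tight: 0.9935 servings and 2.201 servings → $1.24.
kale + oats with both tight: 1.611 servings and 1.061 servings → $1.85.
So the least-cost plan costs $1.24.

$1.24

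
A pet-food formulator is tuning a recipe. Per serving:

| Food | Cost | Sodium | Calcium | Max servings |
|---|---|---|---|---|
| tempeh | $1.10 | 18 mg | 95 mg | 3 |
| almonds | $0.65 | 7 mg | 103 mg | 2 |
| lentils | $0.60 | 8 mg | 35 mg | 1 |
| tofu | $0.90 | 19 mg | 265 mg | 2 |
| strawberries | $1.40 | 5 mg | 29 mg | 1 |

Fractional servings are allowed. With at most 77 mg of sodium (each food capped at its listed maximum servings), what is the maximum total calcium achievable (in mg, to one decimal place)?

Calcium per mg sodium: almonds 14.71, tofu 13.95, strawberries 5.8, tempeh 5.278, lentils 4.375.
Take 2 servings of almonds: uses 14 mg sodium, +206.0 mg calcium (running total 206.0 mg).
Take 2 servings of tofu: uses 38 mg sodium, +530.0 mg calcium (running total 736.0 mg).
Take 1 serving of strawberries: uses 5 mg sodium, +29.0 mg calcium (running total 765.0 mg).
Take 1.111 servings of tempeh: uses 20 mg sodium, +105.6 mg calcium (running total 870.6 mg).
Filling greedily by calcium-per-mg sodium is optimal for one linear limit, giving 870.6 mg.

870.6 mg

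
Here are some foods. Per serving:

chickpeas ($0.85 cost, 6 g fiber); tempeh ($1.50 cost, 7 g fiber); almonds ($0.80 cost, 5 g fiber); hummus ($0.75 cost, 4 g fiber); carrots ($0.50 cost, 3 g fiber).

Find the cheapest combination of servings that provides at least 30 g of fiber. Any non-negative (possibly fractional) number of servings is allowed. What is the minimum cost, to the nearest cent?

Cost per g of fiber: chickpeas $0.1417, almonds $0.1600, carrots $0.1667, hummus $0.1875, tempeh $0.2143.
With no serving limits, use only chickpeas: 30 g / 6 g = 5 servings × $0.85 = $4.25.

$4.25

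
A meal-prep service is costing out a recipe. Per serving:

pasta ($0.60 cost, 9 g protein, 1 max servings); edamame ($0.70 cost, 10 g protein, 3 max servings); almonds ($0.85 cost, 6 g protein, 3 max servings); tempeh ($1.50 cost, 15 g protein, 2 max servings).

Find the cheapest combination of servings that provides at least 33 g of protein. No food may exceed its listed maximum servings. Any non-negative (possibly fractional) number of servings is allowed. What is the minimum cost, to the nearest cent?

$2.28

Cost per g of protein: pasta $0.0667, edamame $0.0700, tempeh $0.1000, almonds $0.1417.
Take 1 serving of pasta: +9.0 g protein for $0.60 (total $0.60, still need 24.0 g).
Take 2.4 servings of edamame: +24.0 g protein for $1.68 (total $2.28, still need 0.0 g).
Greedy by cheapest-per-g is optimal for a single linear constraint, so the minimum cost is $2.28.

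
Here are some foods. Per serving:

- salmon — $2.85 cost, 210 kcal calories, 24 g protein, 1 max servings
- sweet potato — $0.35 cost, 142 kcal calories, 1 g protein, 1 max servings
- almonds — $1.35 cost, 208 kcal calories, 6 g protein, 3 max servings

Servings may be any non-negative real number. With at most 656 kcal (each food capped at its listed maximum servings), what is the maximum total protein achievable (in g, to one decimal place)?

Protein per kcal: salmon 0.1143, almonds 0.02885, sweet potato 0.007042.
Take 1 serving of salmon: uses 210 kcal, +24.0 g protein (running total 24.0 g).
Take 2.144 servings of almonds: uses 446 kcal, +12.9 g protein (running total 36.9 g).
Filling greedily by protein-per-kcal is optimal for one linear limit, giving 36.9 g.

36.9 g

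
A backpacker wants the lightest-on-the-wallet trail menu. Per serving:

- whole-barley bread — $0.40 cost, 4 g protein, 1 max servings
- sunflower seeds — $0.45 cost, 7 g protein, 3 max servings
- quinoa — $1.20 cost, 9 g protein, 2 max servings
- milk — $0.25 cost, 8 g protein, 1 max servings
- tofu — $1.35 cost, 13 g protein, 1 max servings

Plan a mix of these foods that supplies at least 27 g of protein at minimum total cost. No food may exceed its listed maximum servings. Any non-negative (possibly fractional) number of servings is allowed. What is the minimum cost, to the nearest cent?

Cost per g of protein: milk $0.0312, sunflower seeds $0.0643, whole-barley bread $0.1000, tofu $0.1038, quinoa $0.1333.
Take 1 serving of milk: +8.0 g protein for $0.25 (total $0.25, still need 19.0 g).
Take 2.714 servings of sunflower seeds: +19.0 g protein for $1.22 (total $1.47, still need 0.0 g).
Greedy by cheapest-per-g is optimal for a single linear constraint, so the minimum cost is $1.47.

$1.47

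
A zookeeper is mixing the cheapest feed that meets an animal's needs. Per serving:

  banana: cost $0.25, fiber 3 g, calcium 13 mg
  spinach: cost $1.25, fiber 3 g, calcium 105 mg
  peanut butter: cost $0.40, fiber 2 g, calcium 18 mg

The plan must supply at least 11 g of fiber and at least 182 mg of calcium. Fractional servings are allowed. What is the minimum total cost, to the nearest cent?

$2.38

At the optimum either one food covers both requirements or two foods hit both targets exactly; no other combination can be cheaper.
banana only: max(11/3, 182/13) = 14 servings → $3.50.
spinach only: max(11/3, 182/105) = 3.667 servings → $4.58.
peanut butter only: max(11/2, 182/18) = 10.11 servings → $4.04.
banana + spinach with both tight: 2.207 servings and 1.46 servings → $2.38.
banana + peanut butter: intersection lies outside the first quadrant.
spinach + peanut butter with both tight: 1.064 servings and 3.904 servings → $2.89.
So the least-cost plan costs $2.38.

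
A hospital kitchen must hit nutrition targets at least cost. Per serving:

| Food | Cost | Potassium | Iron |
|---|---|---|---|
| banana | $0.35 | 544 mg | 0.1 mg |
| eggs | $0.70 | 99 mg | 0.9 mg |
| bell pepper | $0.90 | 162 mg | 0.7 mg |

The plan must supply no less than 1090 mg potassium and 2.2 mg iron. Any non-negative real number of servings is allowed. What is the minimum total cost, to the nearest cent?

At the optimum either one food covers both requirements or two foods hit both targets exactly; no other combination can be cheaper.
banana only: max(1090/544, 2.2/0.1) = 22 servings → $7.70.
eggs only: max(1090/99, 2.2/0.9) = 11.01 servings → $7.71.
bell pepper only: max(1090/162, 2.2/0.7) = 6.728 servings → $6.06.
banana + eggs with both tight: 1.591 servings and 2.268 servings → $2.14.
banana + bell pepper with both tight: 1.115 servings and 2.984 servings → $3.08.
eggs + bell pepper: the both-tight solution has a negative serving — not a feasible corner.
Cheapest feasible corner: $2.14.

$2.14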